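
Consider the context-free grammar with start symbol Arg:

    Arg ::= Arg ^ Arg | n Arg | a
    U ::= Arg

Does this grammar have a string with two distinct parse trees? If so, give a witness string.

Ambiguous

Witness: n a ^ a

Derivation 1: Arg ⇒ Arg ^ Arg ⇒ n Arg ^ Arg ⇒ n a ^ Arg ⇒ n a ^ a
Derivation 2: Arg ⇒ n Arg ⇒ n Arg ^ Arg ⇒ n a ^ Arg ⇒ n a ^ a

Two distinct leftmost derivations for the same string.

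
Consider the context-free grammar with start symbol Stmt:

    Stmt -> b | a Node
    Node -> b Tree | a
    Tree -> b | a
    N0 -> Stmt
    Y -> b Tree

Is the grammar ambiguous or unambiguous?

Only Stmt, Node, Tree are reachable from Stmt; ignoring the rest: The reachable rules are right-linear with at most one rule per (nonterminal, next-terminal) pair. Each input token forces the next rule, so parsing is deterministic.

Unambiguous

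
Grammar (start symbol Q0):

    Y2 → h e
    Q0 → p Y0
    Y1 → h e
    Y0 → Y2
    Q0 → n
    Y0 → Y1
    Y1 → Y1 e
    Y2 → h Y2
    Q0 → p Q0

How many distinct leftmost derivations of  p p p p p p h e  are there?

Parse trees for p p p p p p h e:
  [Q0 p [Q0 p [Q0 p [Q0 p [Q0 p [Q0 p [Y0 [Y2 h e]]]]]]]]
  [Q0 p [Q0 p [Q0 p [Q0 p [Q0 p [Q0 p [Y0 [Y1 h e]]]]]]]]

2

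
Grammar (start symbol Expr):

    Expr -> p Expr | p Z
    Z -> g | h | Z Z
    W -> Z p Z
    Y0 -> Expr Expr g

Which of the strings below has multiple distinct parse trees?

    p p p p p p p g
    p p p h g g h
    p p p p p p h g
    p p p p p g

p p p p p p p g: 1 tree
p p p h g g h: 5 trees
p p p p p p h g: 1 tree
p p p p p g: 1 tree

p p p h g g h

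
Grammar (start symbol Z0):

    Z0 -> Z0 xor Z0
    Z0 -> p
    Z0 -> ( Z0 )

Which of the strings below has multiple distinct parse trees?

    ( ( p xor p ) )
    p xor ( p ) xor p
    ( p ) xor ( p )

( ( p xor p ) ): 1 tree
p xor ( p ) xor p: 2 trees
( p ) xor ( p ): 1 tree

p xor ( p ) xor p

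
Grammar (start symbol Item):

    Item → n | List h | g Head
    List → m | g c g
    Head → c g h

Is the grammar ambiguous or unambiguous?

Ambiguous

Witness: g c g h

Derivation 1: Item ⇒ List h ⇒ g c g h
Derivation 2: Item ⇒ g Head ⇒ g c g h

Two distinct leftmost derivations for the same string.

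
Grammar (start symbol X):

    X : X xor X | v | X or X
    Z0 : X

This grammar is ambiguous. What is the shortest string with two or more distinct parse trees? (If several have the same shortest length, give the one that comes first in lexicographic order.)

v or v or v

length 1: no string has ≥2 trees
length 3: no string has ≥2 trees
length 5: v or v or v has 2 parse trees

Two derivations of v or v or v:
  X ⇒ X or X ⇒ v or X ⇒ v or X or X ⇒ v or v or X ⇒ v or v or v
  X ⇒ X or X ⇒ X or X or X ⇒ v or X or X ⇒ v or v or X ⇒ v or v or v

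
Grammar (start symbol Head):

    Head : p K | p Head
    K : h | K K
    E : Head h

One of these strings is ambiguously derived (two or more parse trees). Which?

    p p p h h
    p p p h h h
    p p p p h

p p p h h h

p p p h h: 1 tree
p p p h h h: 2 trees
p p p p h: 1 tree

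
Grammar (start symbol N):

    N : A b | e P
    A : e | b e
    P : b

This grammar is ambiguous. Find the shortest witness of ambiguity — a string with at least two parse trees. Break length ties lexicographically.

length 2: e b has 2 parse trees

Two derivations of e b:
  N ⇒ A b ⇒ e b
  N ⇒ e P ⇒ e b

e b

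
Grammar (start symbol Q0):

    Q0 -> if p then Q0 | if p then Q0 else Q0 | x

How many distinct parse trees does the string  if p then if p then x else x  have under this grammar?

Parse trees for if p then if p then x else x:
  [Q0 if p then [Q0 if p then [Q0 x] else [Q0 x]]]
  [Q0 if p then [Q0 if p then [Q0 x]] else [Q0 x]]

2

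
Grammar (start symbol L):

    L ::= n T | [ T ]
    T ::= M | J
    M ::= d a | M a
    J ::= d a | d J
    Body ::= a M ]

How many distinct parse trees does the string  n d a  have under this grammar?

Parse trees for n d a:
  [L n [T [M d a]]]
  [L n [T [J d a]]]

2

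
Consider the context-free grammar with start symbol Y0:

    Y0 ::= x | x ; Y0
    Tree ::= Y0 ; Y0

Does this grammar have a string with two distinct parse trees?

Unambiguous

Only Y0 is reachable from Y0; ignoring the rest: The reachable grammar is A → atom sep A | atom. Each atom is followed by either the separator (recurse) or end-of-string (stop) — no choice point.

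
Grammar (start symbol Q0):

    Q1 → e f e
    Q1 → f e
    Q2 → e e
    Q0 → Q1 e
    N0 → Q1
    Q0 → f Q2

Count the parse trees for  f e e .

Parse trees for f e e:
  [Q0 [Q1 f e] e]
  [Q0 f [Q2 e e]]

2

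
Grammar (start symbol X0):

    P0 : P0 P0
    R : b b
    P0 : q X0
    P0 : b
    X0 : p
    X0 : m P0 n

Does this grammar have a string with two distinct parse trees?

Witness: m b b b n

Derivation 1: X0 ⇒ m P0 n ⇒ m P0 P0 n ⇒ m P0 P0 P0 n ⇒ m b P0 P0 n ⇒ m b b P0 n ⇒ m b b b n
Derivation 2: X0 ⇒ m P0 n ⇒ m P0 P0 n ⇒ m b P0 n ⇒ m b P0 P0 n ⇒ m b b P0 n ⇒ m b b b n

Two distinct leftmost derivations for the same string.

Ambiguous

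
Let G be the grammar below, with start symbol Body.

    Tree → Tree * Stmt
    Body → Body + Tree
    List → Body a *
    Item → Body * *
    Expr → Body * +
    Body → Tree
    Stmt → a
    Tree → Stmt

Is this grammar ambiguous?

(Item, Expr, List are unreachable from Body, so their rules don't affect L(Body).) This is a standard precedence ladder (Body over Tree over Stmt), with each level left-recursive on its own operator ('+' at Body, '*' at Tree). That structure is LR(1), hence unambiguous.

Unambiguous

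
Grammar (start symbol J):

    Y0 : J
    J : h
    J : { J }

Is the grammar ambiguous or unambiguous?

Unambiguous

Only J is reachable from J; ignoring the rest: L(J) is { openⁿ atom closeⁿ : n ≥ 0 }. The bracket depth fixes n, and the derivation is forced at every step.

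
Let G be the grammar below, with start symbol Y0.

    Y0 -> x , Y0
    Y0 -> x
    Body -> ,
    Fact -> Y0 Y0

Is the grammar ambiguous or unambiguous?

Unambiguous

Only Y0 is reachable from Y0; ignoring the rest: Right-recursive list with a separator: after each atom, whether the separator follows determines the rule. One parse per string.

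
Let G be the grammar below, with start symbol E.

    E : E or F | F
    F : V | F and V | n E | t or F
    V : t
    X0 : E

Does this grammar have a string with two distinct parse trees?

Ambiguous

Witness: t or t

Derivation 1: E ⇒ E or F ⇒ F or F ⇒ V or F ⇒ t or F ⇒ t or V ⇒ t or t
Derivation 2: E ⇒ F ⇒ t or F ⇒ t or V ⇒ t or t

Two distinct leftmost derivations for the same string.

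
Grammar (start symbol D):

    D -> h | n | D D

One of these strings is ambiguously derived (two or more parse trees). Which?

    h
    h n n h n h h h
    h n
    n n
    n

h n n h n h h h

h: 1 tree
h n n h n h h h: 429 trees
h n: 1 tree
n n: 1 tree
n: 1 tree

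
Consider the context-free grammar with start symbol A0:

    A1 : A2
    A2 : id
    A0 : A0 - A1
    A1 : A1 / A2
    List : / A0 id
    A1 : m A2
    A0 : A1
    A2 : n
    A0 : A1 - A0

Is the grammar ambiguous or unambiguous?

Ambiguous

Witness: id - id

Derivation 1: A0 ⇒ A0 - A1 ⇒ A1 - A1 ⇒ A2 - A1 ⇒ id - A1 ⇒ id - A2 ⇒ id - id
Derivation 2: A0 ⇒ A1 - A0 ⇒ A2 - A0 ⇒ id - A0 ⇒ id - A1 ⇒ id - A2 ⇒ id - id

Two distinct leftmost derivations for the same string.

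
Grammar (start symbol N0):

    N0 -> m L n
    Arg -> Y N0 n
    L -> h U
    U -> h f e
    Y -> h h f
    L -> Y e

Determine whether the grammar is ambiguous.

Witness: m h h f e n

Derivation 1: N0 ⇒ m L n ⇒ m h U n ⇒ m h h f e n
Derivation 2: N0 ⇒ m L n ⇒ m Y e n ⇒ m h h f e n

Two distinct leftmost derivations for the same string.

Ambiguous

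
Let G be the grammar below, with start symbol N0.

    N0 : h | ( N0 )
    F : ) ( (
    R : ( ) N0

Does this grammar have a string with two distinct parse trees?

(F, R are unreachable from N0, so their rules don't affect L(N0).) L(N0) is { openⁿ atom closeⁿ : n ≥ 0 }. The bracket depth fixes n, and the derivation is forced at every step.

Unambiguous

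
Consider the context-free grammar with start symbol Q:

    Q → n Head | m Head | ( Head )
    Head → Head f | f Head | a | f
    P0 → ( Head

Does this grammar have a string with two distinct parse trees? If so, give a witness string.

Witness: m f f

Derivation 1: Q ⇒ m Head ⇒ m Head f ⇒ m f f
Derivation 2: Q ⇒ m Head ⇒ m f Head ⇒ m f f

Two distinct leftmost derivations for the same string.

Ambiguous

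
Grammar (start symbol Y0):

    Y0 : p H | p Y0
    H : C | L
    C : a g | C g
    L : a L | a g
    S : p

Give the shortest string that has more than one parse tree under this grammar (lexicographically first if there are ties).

length 3: p a g has 2 parse trees

Two derivations of p a g:
  Y0 ⇒ p H ⇒ p C ⇒ p a g
  Y0 ⇒ p H ⇒ p L ⇒ p a g

p a g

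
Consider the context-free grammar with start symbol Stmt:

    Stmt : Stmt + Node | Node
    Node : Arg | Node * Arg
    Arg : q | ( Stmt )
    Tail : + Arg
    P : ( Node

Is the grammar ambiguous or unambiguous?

Unambiguous

(Tail, P are unreachable from Stmt, so their rules don't affect L(Stmt).) The grammar is stratified — Stmt handles '+' (left-recursive), Node handles '*', Arg atoms. Each operator has a fixed associativity and precedence level, so every string has one parse.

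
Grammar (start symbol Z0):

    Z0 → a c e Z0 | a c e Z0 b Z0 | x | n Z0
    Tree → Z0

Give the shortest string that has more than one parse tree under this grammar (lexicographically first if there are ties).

length 1: no string has ≥2 trees
length 2: no string has ≥2 trees
length 3: no string has ≥2 trees
length 4: no string has ≥2 trees
length 5: no string has ≥2 trees
length 6: no string has ≥2 trees
length 7: no string has ≥2 trees
length 8: no string has ≥2 trees
length 9: a c e a c e x b x has 2 parse trees

Two derivations of a c e a c e x b x:
  Z0 ⇒ a c e Z0 ⇒ a c e a c e Z0 b Z0 ⇒ a c e a c e x b Z0 ⇒ a c e a c e x b x
  Z0 ⇒ a c e Z0 b Z0 ⇒ a c e a c e Z0 b Z0 ⇒ a c e a c e x b Z0 ⇒ a c e a c e x b x

a c e a c e x b x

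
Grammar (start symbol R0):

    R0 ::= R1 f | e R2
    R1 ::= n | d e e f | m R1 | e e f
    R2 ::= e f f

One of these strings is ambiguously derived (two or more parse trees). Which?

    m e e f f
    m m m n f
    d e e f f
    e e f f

e e f f

m e e f f: 1 tree
m m m n f: 1 tree
d e e f f: 1 tree
e e f f: 2 trees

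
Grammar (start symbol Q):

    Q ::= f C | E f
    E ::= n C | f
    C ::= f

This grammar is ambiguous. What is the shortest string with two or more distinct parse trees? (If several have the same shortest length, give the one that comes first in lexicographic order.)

length 2: f f has 2 parse trees

Two derivations of f f:
  Q ⇒ f C ⇒ f f
  Q ⇒ E f ⇒ f f

f f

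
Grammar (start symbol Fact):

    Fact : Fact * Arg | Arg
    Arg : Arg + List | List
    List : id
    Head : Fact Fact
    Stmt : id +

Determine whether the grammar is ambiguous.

Unambiguous

(Head, Stmt are unreachable from Fact, so their rules don't affect L(Fact).) Fact → Fact * Arg | Arg  ;  Arg → Arg + List | List  — a left-associative chain with List at the bottom. Each string factors uniquely by precedence.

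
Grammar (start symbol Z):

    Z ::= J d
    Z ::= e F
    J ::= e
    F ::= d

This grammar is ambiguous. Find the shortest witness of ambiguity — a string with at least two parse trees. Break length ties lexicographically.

e d

length 2: e d has 2 parse trees

Two derivations of e d:
  Z ⇒ J d ⇒ e d
  Z ⇒ e F ⇒ e d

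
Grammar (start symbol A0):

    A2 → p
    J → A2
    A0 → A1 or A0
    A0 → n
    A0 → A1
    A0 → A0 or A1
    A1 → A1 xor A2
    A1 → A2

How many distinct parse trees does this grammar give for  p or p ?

2

Parse trees for p or p:
  [A0 [A1 [A2 p]] or [A0 [A1 [A2 p]]]]
  [A0 [A0 [A1 [A2 p]]] or [A1 [A2 p]]]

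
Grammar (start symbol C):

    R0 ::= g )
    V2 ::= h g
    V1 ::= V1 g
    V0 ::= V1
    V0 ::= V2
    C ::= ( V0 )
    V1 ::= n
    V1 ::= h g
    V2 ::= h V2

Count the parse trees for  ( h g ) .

Parse trees for ( h g ):
  [C ( [V0 [V1 h g]] )]
  [C ( [V0 [V2 h g]] )]

2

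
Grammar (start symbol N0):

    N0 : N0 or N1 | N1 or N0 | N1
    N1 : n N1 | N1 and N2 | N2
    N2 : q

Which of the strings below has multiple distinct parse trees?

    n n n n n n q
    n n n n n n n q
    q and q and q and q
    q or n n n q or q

q or n n n q or q

n n n n n n q: 1 tree
n n n n n n n q: 1 tree
q and q and q and q: 1 tree
q or n n n q or q: 4 trees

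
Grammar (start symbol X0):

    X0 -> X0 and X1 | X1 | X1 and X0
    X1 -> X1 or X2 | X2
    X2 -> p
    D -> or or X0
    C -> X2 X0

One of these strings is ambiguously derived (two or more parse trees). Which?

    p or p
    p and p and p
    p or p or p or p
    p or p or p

p or p: 1 tree
p and p and p: 4 trees
p or p or p or p: 1 tree
p or p or p: 1 tree

p and p and p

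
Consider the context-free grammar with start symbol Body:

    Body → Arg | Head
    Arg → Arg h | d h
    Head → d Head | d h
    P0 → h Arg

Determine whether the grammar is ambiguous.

Ambiguous

Witness: d h

Derivation 1: Body ⇒ Arg ⇒ d h
Derivation 2: Body ⇒ Head ⇒ d h

Two distinct leftmost derivations for the same string.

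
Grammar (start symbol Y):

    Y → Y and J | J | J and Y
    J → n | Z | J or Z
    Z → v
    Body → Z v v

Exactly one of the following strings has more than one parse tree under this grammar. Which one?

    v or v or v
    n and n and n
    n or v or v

n and n and n

v or v or v: 1 tree
n and n and n: 4 trees
n or v or v: 1 tree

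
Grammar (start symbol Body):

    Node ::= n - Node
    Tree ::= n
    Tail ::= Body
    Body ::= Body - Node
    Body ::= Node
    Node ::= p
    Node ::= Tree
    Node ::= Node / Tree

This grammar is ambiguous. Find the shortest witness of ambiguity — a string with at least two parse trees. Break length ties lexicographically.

length 1: no string has ≥2 trees
length 3: n - n has 2 parse trees

Two derivations of n - n:
  Body ⇒ Body - Node ⇒ Node - Node ⇒ Tree - Node ⇒ n - Node ⇒ n - Tree ⇒ n - n
  Body ⇒ Node ⇒ n - Node ⇒ n - Tree ⇒ n - n

n - n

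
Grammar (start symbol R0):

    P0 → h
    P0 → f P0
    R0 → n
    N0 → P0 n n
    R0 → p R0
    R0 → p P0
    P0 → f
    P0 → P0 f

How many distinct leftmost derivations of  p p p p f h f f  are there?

3

Parse trees for p p p p f h f f:
  [R0 p [R0 p [R0 p [R0 p [P0 f [P0 [P0 [P0 h] f] f]]]]]]
  [R0 p [R0 p [R0 p [R0 p [P0 [P0 f [P0 [P0 h] f]] f]]]]]
  [R0 p [R0 p [R0 p [R0 p [P0 [P0 [P0 f [P0 h]] f] f]]]]]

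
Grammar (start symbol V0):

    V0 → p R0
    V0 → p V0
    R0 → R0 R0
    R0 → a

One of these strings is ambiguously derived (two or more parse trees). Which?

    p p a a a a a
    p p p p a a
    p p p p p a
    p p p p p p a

p p a a a a a

p p a a a a a: 14 trees
p p p p a a: 1 tree
p p p p p a: 1 tree
p p p p p p a: 1 tree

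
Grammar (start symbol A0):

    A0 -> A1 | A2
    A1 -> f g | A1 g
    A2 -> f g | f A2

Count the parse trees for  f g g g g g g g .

1

Parse trees for f g g g g g g g:
  [A0 [A1 [A1 [A1 [A1 [A1 [A1 [A1 f g] g] g] g] g] g] g]]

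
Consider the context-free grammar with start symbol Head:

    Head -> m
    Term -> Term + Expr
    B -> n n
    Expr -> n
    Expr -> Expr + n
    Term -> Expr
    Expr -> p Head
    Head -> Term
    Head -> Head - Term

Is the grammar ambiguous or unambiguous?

Ambiguous

Witness: n + n

Derivation 1: Head ⇒ Term ⇒ Term + Expr ⇒ Expr + Expr ⇒ n + Expr ⇒ n + n
Derivation 2: Head ⇒ Term ⇒ Expr ⇒ Expr + n ⇒ n + n

Two distinct leftmost derivations for the same string.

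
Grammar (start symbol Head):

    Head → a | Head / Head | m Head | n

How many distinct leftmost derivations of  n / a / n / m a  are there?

Parse trees for n / a / n / m a:
  [Head [Head n] / [Head [Head a] / [Head [Head n] / [Head m [Head a]]]]]
  [Head [Head n] / [Head [Head [Head a] / [Head n]] / [Head m [Head a]]]]
  [Head [Head [Head n] / [Head a]] / [Head [Head n] / [Head m [Head a]]]]
  [Head [Head [Head n] / [Head [Head a] / [Head n]]] / [Head m [Head a]]]
  [Head [Head [Head [Head n] / [Head a]] / [Head n]] / [Head m [Head a]]]

5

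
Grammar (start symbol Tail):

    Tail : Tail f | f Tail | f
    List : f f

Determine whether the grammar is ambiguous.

Witness: f f

Derivation 1: Tail ⇒ Tail f ⇒ f f
Derivation 2: Tail ⇒ f Tail ⇒ f f

Two distinct leftmost derivations for the same string.

Ambiguous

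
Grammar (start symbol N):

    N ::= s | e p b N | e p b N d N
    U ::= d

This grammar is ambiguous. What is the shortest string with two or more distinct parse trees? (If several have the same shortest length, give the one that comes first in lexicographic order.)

length 1: no string has ≥2 trees
length 4: no string has ≥2 trees
length 6: no string has ≥2 trees
length 7: no string has ≥2 trees
length 9: e p b e p b s d s has 2 parse trees

Two derivations of e p b e p b s d s:
  N ⇒ e p b N ⇒ e p b e p b N d N ⇒ e p b e p b s d N ⇒ e p b e p b s d s
  N ⇒ e p b N d N ⇒ e p b e p b N d N ⇒ e p b e p b s d N ⇒ e p b e p b s d s

e p b e p b s d s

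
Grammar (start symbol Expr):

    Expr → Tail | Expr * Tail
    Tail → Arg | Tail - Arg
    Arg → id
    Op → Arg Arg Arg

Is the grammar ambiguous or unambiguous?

Unambiguous

(Op is unreachable from Expr, so its rules don't affect L(Expr).) This is a standard precedence ladder (Expr over Tail over Arg), with each level left-recursive on its own operator ('*' at Expr, '-' at Tail). That structure is LR(1), hence unambiguous.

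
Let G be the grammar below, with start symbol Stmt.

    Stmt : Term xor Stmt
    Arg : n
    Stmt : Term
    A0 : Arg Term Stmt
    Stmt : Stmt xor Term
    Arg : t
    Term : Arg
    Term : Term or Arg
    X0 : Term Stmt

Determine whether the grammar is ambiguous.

Ambiguous

Witness: n xor n

Derivation 1: Stmt ⇒ Term xor Stmt ⇒ Arg xor Stmt ⇒ n xor Stmt ⇒ n xor Term ⇒ n xor Arg ⇒ n xor n
Derivation 2: Stmt ⇒ Stmt xor Term ⇒ Term xor Term ⇒ Arg xor Term ⇒ n xor Term ⇒ n xor Arg ⇒ n xor n

Two distinct leftmost derivations for the same string.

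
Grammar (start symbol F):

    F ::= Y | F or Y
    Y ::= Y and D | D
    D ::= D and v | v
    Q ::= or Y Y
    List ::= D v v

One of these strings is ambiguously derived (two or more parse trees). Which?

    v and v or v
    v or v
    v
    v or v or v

v and v or v

v and v or v: 2 trees
v or v: 1 tree
v: 1 tree
v or v or v: 1 tree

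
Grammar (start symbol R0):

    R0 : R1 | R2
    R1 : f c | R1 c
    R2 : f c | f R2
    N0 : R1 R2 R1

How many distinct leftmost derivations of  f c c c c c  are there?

Parse trees for f c c c c c:
  [R0 [R1 [R1 [R1 [R1 [R1 f c] c] c] c] c]]

1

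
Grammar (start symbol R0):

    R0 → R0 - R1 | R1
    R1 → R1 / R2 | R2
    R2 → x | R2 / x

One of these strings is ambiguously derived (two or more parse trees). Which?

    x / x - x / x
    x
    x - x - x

x / x - x / x

x / x - x / x: 4 trees
x: 1 tree
x - x - x: 1 tree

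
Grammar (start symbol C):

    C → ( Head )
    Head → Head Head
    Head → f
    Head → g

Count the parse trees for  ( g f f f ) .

Parse trees for ( g f f f ):
  [C ( [Head [Head g] [Head [Head f] [Head [Head f] [Head f]]]] )]
  [C ( [Head [Head g] [Head [Head [Head f] [Head f]] [Head f]]] )]
  [C ( [Head [Head [Head g] [Head f]] [Head [Head f] [Head f]]] )]
  [C ( [Head [Head [Head g] [Head [Head f] [Head f]]] [Head f]] )]
  [C ( [Head [Head [Head [Head g] [Head f]] [Head f]] [Head f]] )]

5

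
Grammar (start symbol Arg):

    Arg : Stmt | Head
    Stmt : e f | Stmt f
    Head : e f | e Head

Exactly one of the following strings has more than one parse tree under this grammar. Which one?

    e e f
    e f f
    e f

e e f: 1 tree
e f f: 1 tree
e f: 2 trees

e f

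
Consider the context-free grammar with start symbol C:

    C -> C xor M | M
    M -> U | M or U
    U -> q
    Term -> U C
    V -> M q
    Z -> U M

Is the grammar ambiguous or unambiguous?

Unambiguous

(Term, V, Z are unreachable from C, so their rules don't affect L(C).) The grammar is stratified — C handles 'xor' (left-recursive), M handles 'or', U atoms. Each operator has a fixed associativity and precedence level, so every string has one parse.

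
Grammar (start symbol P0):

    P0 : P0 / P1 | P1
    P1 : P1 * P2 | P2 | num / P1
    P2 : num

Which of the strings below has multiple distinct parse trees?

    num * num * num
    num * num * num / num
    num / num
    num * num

num * num * num: 1 tree
num * num * num / num: 1 tree
num / num: 2 trees
num * num: 1 tree

num / num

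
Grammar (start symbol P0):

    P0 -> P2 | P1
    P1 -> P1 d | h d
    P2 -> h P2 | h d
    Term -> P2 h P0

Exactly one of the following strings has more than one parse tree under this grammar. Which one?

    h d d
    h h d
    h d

h d d: 1 tree
h h d: 1 tree
h d: 2 trees

h d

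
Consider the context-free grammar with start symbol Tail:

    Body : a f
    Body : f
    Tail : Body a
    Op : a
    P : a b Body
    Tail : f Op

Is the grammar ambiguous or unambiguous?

Ambiguous

Witness: f a

Derivation 1: Tail ⇒ Body a ⇒ f a
Derivation 2: Tail ⇒ f Op ⇒ f a

Two distinct leftmost derivations for the same string.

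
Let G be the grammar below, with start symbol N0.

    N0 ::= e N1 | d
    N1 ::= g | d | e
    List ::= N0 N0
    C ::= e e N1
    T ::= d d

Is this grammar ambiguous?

Unambiguous

(List, C, T are unreachable from N0, so their rules don't affect L(N0).) Each reachable nonterminal has at most one production per leading terminal, and all productions are right-linear; the derivation is determined token-by-token.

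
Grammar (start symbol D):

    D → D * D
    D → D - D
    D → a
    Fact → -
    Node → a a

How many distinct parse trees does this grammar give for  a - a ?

Parse trees for a - a:
  [D [D a] - [D a]]

1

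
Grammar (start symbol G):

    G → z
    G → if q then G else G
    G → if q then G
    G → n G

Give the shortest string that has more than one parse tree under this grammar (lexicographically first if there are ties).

length 1: no string has ≥2 trees
length 2: no string has ≥2 trees
length 3: no string has ≥2 trees
length 4: no string has ≥2 trees
length 5: no string has ≥2 trees
length 6: no string has ≥2 trees
length 7: no string has ≥2 trees
length 8: no string has ≥2 trees
length 9: if q then if q then z else z has 2 parse trees

Two derivations of if q then if q then z else z:
  G ⇒ if q then G else G ⇒ if q then if q then G else G ⇒ if q then if q then z else G ⇒ if q then if q then z else z
  G ⇒ if q then G ⇒ if q then if q then G else G ⇒ if q then if q then z else G ⇒ if q then if q then z else z

if q then if q then z else z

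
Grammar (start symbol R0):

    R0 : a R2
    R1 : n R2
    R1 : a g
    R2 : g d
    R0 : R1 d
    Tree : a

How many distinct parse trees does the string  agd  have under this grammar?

Parse trees for agd:
  [R0 a [R2 g d]]
  [R0 [R1 a g] d]

2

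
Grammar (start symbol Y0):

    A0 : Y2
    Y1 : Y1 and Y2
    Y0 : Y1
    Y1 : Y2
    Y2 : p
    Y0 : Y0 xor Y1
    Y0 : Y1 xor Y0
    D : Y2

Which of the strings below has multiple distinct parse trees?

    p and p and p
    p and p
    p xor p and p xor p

p and p and p: 1 tree
p and p: 1 tree
p xor p and p xor p: 4 trees

p xor p and p xor p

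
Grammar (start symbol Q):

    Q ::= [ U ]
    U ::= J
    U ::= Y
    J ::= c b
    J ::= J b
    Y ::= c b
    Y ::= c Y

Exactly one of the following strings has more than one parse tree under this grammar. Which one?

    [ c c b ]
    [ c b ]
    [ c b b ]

[ c b ]

[ c c b ]: 1 tree
[ c b ]: 2 trees
[ c b b ]: 1 tree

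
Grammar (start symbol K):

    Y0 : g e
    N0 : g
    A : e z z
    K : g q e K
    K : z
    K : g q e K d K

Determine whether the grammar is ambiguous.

Witness: g q e g q e z d z

Derivation 1: K ⇒ g q e K ⇒ g q e g q e K d K ⇒ g q e g q e z d K ⇒ g q e g q e z d z
Derivation 2: K ⇒ g q e K d K ⇒ g q e g q e K d K ⇒ g q e g q e z d K ⇒ g q e g q e z d z

Two distinct leftmost derivations for the same string.

Ambiguous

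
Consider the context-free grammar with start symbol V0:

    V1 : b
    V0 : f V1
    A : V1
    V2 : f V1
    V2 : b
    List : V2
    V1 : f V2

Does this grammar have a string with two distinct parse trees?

(List, A are unreachable from V0, so their rules don't affect L(V0).) The reachable rules are right-linear with at most one rule per (nonterminal, next-terminal) pair. Each input token forces the next rule, so parsing is deterministic.

Unambiguous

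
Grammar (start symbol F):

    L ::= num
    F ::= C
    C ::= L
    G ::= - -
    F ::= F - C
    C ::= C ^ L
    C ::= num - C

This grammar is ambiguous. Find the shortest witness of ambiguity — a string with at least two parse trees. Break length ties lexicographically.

num - num

length 1: no string has ≥2 trees
length 3: num - num has 2 parse trees

Two derivations of num - num:
  F ⇒ C ⇒ num - C ⇒ num - L ⇒ num - num
  F ⇒ F - C ⇒ C - C ⇒ L - C ⇒ num - C ⇒ num - L ⇒ num - num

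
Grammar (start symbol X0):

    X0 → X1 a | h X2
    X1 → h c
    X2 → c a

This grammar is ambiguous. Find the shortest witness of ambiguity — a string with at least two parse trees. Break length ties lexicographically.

h c a

length 3: h c a has 2 parse trees

Two derivations of h c a:
  X0 ⇒ X1 a ⇒ h c a
  X0 ⇒ h X2 ⇒ h c a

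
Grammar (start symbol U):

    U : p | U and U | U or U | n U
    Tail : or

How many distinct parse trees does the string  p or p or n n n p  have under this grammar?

2

Parse trees for p or p or n n n p:
  [U [U p] or [U [U p] or [U n [U n [U n [U p]]]]]]
  [U [U [U p] or [U p]] or [U n [U n [U n [U p]]]]]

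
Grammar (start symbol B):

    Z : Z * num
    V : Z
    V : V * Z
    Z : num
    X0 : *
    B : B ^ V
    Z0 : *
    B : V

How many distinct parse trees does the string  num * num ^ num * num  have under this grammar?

4

Parse trees for num * num ^ num * num:
  [B [B [V [Z [Z num] * num]]] ^ [V [Z [Z num] * num]]]
  [B [B [V [Z [Z num] * num]]] ^ [V [V [Z num]] * [Z num]]]
  [B [B [V [V [Z num]] * [Z num]]] ^ [V [Z [Z num] * num]]]
  [B [B [V [V [Z num]] * [Z num]]] ^ [V [V [Z num]] * [Z num]]]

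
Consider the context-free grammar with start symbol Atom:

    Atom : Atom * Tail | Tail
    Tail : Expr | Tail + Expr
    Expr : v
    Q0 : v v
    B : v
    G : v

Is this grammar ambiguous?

Unambiguous

Only Atom, Tail, Expr are reachable from Atom; ignoring the rest: Atom → Atom * Tail | Tail  ;  Tail → Tail + Expr | Expr  — a left-associative chain with Expr at the bottom. Each string factors uniquely by precedence.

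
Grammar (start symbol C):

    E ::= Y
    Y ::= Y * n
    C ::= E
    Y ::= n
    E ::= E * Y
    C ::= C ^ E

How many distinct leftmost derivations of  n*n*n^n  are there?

Parse trees for n*n*n^n:
  [C [C [E [Y [Y [Y n] * n] * n]]] ^ [E [Y n]]]
  [C [C [E [E [Y n]] * [Y [Y n] * n]]] ^ [E [Y n]]]
  [C [C [E [E [Y [Y n] * n]] * [Y n]]] ^ [E [Y n]]]
  [C [C [E [E [E [Y n]] * [Y n]] * [Y n]]] ^ [E [Y n]]]

4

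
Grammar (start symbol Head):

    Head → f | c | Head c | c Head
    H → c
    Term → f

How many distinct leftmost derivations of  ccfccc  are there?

Parse trees for ccfccc (showing first 6 of 10):
  [Head [Head [Head [Head c [Head c [Head f]]] c] c] c]
  [Head [Head [Head c [Head [Head c [Head f]] c]] c] c]
  [Head [Head [Head c [Head c [Head [Head f] c]]] c] c]
  [Head [Head c [Head [Head [Head c [Head f]] c] c]] c]
  [Head [Head c [Head [Head c [Head [Head f] c]] c]] c]
  [Head [Head c [Head c [Head [Head [Head f] c] c]]] c]

10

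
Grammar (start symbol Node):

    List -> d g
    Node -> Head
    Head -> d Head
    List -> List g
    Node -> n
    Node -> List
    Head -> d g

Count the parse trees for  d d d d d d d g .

Parse trees for d d d d d d d g:
  [Node [Head d [Head d [Head d [Head d [Head d [Head d [Head d g]]]]]]]]

1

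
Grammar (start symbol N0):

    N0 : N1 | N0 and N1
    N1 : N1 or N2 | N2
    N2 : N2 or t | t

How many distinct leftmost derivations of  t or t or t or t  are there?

8

Parse trees for t or t or t or t:
  [N0 [N1 [N1 [N2 t]] or [N2 [N2 [N2 t] or t] or t]]]
  [N0 [N1 [N1 [N1 [N2 t]] or [N2 t]] or [N2 [N2 t] or t]]]
  [N0 [N1 [N1 [N2 [N2 t] or t]] or [N2 [N2 t] or t]]]
  [N0 [N1 [N1 [N1 [N2 t]] or [N2 [N2 t] or t]] or [N2 t]]]
  [N0 [N1 [N1 [N1 [N1 [N2 t]] or [N2 t]] or [N2 t]] or [N2 t]]]
  [N0 [N1 [N1 [N1 [N2 [N2 t] or t]] or [N2 t]] or [N2 t]]]
  [N0 [N1 [N1 [N2 [N2 [N2 t] or t] or t]] or [N2 t]]]
  [N0 [N1 [N2 [N2 [N2 [N2 t] or t] or t] or t]]]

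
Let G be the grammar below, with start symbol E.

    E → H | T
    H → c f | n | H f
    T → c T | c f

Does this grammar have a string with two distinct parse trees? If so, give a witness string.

Witness: c f

Derivation 1: E ⇒ H ⇒ c f
Derivation 2: E ⇒ T ⇒ c f

Two distinct leftmost derivations for the same string.

Ambiguous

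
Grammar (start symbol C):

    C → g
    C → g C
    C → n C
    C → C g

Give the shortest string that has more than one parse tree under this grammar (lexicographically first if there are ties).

g g

length 1: no string has ≥2 trees
length 2: g g has 2 parse trees

Two derivations of g g:
  C ⇒ g C ⇒ g g
  C ⇒ C g ⇒ g g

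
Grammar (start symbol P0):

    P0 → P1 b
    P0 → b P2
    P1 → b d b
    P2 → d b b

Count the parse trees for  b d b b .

Parse trees for b d b b:
  [P0 [P1 b d b] b]
  [P0 b [P2 d b b]]

2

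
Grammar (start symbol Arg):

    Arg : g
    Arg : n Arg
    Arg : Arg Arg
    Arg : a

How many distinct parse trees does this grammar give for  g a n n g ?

2

Parse trees for g a n n g:
  [Arg [Arg g] [Arg [Arg a] [Arg n [Arg n [Arg g]]]]]
  [Arg [Arg [Arg g] [Arg a]] [Arg n [Arg n [Arg g]]]]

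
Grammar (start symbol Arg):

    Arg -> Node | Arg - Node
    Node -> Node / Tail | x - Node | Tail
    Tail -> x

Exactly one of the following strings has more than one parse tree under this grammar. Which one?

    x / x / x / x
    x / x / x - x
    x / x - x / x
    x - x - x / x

x / x / x / x: 1 tree
x / x / x - x: 1 tree
x / x - x / x: 1 tree
x - x - x / x: 7 trees

x - x - x / x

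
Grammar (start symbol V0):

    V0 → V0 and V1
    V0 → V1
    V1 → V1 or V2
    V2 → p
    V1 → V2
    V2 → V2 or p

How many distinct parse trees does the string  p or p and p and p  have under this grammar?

Parse trees for p or p and p and p:
  [V0 [V0 [V0 [V1 [V1 [V2 p]] or [V2 p]]] and [V1 [V2 p]]] and [V1 [V2 p]]]
  [V0 [V0 [V0 [V1 [V2 [V2 p] or p]]] and [V1 [V2 p]]] and [V1 [V2 p]]]

2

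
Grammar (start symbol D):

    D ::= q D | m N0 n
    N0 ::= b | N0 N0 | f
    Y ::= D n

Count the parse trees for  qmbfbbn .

5

Parse trees for qmbfbbn:
  [D q [D m [N0 [N0 b] [N0 [N0 f] [N0 [N0 b] [N0 b]]]] n]]
  [D q [D m [N0 [N0 b] [N0 [N0 [N0 f] [N0 b]] [N0 b]]] n]]
  [D q [D m [N0 [N0 [N0 b] [N0 f]] [N0 [N0 b] [N0 b]]] n]]
  [D q [D m [N0 [N0 [N0 b] [N0 [N0 f] [N0 b]]] [N0 b]] n]]
  [D q [D m [N0 [N0 [N0 [N0 b] [N0 f]] [N0 b]] [N0 b]] n]]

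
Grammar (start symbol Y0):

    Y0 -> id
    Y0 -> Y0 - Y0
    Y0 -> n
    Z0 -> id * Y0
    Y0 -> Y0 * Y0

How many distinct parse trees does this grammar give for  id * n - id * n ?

Parse trees for id * n - id * n:
  [Y0 [Y0 [Y0 id] * [Y0 n]] - [Y0 [Y0 id] * [Y0 n]]]
  [Y0 [Y0 id] * [Y0 [Y0 n] - [Y0 [Y0 id] * [Y0 n]]]]
  [Y0 [Y0 id] * [Y0 [Y0 [Y0 n] - [Y0 id]] * [Y0 n]]]
  [Y0 [Y0 [Y0 [Y0 id] * [Y0 n]] - [Y0 id]] * [Y0 n]]
  [Y0 [Y0 [Y0 id] * [Y0 [Y0 n] - [Y0 id]]] * [Y0 n]]

5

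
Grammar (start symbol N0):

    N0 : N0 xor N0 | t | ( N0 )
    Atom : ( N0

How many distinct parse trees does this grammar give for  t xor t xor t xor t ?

Parse trees for t xor t xor t xor t:
  [N0 [N0 t] xor [N0 [N0 t] xor [N0 [N0 t] xor [N0 t]]]]
  [N0 [N0 t] xor [N0 [N0 [N0 t] xor [N0 t]] xor [N0 t]]]
  [N0 [N0 [N0 t] xor [N0 t]] xor [N0 [N0 t] xor [N0 t]]]
  [N0 [N0 [N0 t] xor [N0 [N0 t] xor [N0 t]]] xor [N0 t]]
  [N0 [N0 [N0 [N0 t] xor [N0 t]] xor [N0 t]] xor [N0 t]]

5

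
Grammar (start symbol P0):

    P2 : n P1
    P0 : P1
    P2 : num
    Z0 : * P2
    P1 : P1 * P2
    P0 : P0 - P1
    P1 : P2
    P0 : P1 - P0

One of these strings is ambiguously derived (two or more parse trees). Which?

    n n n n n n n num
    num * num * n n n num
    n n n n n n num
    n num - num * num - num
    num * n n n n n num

n num - num * num - num

n n n n n n n num: 1 tree
num * num * n n n num: 1 tree
n n n n n n num: 1 tree
n num - num * num - num: 4 trees
num * n n n n n num: 1 tree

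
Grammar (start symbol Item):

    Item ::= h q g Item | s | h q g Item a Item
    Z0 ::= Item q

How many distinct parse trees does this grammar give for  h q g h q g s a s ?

2

Parse trees for h q g h q g s a s:
  [Item h q g [Item h q g [Item s] a [Item s]]]
  [Item h q g [Item h q g [Item s]] a [Item s]]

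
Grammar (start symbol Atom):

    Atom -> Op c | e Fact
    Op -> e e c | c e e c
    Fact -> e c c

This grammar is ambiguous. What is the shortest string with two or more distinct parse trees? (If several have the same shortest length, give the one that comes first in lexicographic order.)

length 4: e e c c has 2 parse trees

Two derivations of e e c c:
  Atom ⇒ Op c ⇒ e e c c
  Atom ⇒ e Fact ⇒ e e c c

e e c c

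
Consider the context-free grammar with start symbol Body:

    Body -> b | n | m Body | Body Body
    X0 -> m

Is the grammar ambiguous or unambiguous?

Ambiguous

Witness: b b b

Derivation 1: Body ⇒ Body Body ⇒ b Body ⇒ b Body Body ⇒ b b Body ⇒ b b b
Derivation 2: Body ⇒ Body Body ⇒ Body Body Body ⇒ b Body Body ⇒ b b Body ⇒ b b b

Two distinct leftmost derivations for the same string.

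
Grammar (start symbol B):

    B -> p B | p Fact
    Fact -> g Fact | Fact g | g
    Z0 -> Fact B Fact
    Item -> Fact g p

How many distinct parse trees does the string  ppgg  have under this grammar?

Parse trees for ppgg:
  [B p [B p [Fact g [Fact g]]]]
  [B p [B p [Fact [Fact g] g]]]

2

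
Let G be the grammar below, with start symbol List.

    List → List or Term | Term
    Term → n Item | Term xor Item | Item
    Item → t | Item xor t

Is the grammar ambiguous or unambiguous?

Witness: t xor t

Derivation 1: List ⇒ Term ⇒ Term xor Item ⇒ Item xor Item ⇒ t xor Item ⇒ t xor t
Derivation 2: List ⇒ Term ⇒ Item ⇒ Item xor t ⇒ t xor t

Two distinct leftmost derivations for the same string.

Ambiguous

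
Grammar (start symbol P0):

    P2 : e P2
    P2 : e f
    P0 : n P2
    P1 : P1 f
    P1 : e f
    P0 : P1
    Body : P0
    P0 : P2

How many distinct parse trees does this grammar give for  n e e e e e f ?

1

Parse trees for n e e e e e f:
  [P0 n [P2 e [P2 e [P2 e [P2 e [P2 e f]]]]]]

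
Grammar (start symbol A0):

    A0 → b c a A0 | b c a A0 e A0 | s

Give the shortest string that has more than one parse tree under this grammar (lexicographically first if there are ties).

b c a b c a s e s

length 1: no string has ≥2 trees
length 4: no string has ≥2 trees
length 6: no string has ≥2 trees
length 7: no string has ≥2 trees
length 9: b c a b c a s e s has 2 parse trees

Two derivations of b c a b c a s e s:
  A0 ⇒ b c a A0 ⇒ b c a b c a A0 e A0 ⇒ b c a b c a s e A0 ⇒ b c a b c a s e s
  A0 ⇒ b c a A0 e A0 ⇒ b c a b c a A0 e A0 ⇒ b c a b c a s e A0 ⇒ b c a b c a s e s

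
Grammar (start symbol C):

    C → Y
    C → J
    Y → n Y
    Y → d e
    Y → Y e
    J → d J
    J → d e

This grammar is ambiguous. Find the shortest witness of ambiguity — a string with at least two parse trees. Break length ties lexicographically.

d e

length 2: d e has 2 parse trees

Two derivations of d e:
  C ⇒ Y ⇒ d e
  C ⇒ J ⇒ d e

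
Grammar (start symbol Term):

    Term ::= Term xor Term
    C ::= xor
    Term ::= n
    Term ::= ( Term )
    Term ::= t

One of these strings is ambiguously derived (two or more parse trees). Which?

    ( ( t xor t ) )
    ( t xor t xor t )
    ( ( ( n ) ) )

( t xor t xor t )

( ( t xor t ) ): 1 tree
( t xor t xor t ): 2 trees
( ( ( n ) ) ): 1 tree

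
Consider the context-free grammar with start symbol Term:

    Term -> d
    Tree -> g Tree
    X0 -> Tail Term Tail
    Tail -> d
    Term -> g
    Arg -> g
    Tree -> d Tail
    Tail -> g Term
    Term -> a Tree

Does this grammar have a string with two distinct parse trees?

Unambiguous

(Arg, X0 are unreachable from Term, so their rules don't affect L(Term).) Restricted to the reachable nonterminals, every rule has the form A → t or A → t B, and no two rules for the same A share a first terminal. The grammar encodes a DFA — one run per string.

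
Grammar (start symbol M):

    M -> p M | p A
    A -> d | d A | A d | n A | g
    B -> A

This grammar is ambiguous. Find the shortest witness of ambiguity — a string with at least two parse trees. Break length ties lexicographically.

p d d

length 2: no string has ≥2 trees
length 3: p d d has 2 parse trees

Two derivations of p d d:
  M ⇒ p A ⇒ p d A ⇒ p d d
  M ⇒ p A ⇒ p A d ⇒ p d d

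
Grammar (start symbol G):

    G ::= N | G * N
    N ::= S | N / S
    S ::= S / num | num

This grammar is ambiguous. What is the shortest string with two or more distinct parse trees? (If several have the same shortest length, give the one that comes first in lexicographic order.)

length 1: no string has ≥2 trees
length 3: num / num has 2 parse trees

Two derivations of num / num:
  G ⇒ N ⇒ S ⇒ S / num ⇒ num / num
  G ⇒ N ⇒ N / S ⇒ S / S ⇒ num / S ⇒ num / num

num / num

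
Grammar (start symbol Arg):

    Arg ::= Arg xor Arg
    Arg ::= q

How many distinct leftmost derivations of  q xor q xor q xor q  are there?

Parse trees for q xor q xor q xor q:
  [Arg [Arg q] xor [Arg [Arg q] xor [Arg [Arg q] xor [Arg q]]]]
  [Arg [Arg q] xor [Arg [Arg [Arg q] xor [Arg q]] xor [Arg q]]]
  [Arg [Arg [Arg q] xor [Arg q]] xor [Arg [Arg q] xor [Arg q]]]
  [Arg [Arg [Arg q] xor [Arg [Arg q] xor [Arg q]]] xor [Arg q]]
  [Arg [Arg [Arg [Arg q] xor [Arg q]] xor [Arg q]] xor [Arg q]]

5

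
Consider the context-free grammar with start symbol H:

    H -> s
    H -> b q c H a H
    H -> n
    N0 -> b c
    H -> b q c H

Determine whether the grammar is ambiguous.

Ambiguous

Witness: b q c b q c n a n

Derivation 1: H ⇒ b q c H a H ⇒ b q c b q c H a H ⇒ b q c b q c n a H ⇒ b q c b q c n a n
Derivation 2: H ⇒ b q c H ⇒ b q c b q c H a H ⇒ b q c b q c n a H ⇒ b q c b q c n a n

Two distinct leftmost derivations for the same string.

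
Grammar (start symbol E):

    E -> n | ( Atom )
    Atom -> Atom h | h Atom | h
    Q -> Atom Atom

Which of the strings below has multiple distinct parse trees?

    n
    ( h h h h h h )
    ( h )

n: 1 tree
( h h h h h h ): 32 trees
( h ): 1 tree

( h h h h h h )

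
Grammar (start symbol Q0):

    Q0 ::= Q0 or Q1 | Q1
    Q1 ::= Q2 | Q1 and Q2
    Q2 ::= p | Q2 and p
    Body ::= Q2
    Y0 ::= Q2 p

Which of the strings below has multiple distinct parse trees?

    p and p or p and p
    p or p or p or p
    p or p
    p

p and p or p and p

p and p or p and p: 4 trees
p or p or p or p: 1 tree
p or p: 1 tree
p: 1 tree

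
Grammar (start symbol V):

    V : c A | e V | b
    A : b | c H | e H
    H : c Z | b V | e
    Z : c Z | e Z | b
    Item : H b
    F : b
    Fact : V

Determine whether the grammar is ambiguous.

(Item, F, Fact are unreachable from V, so their rules don't affect L(V).) Restricted to the reachable nonterminals, every rule has the form A → t or A → t B, and no two rules for the same A share a first terminal. The grammar encodes a DFA — one run per string.

Unambiguous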